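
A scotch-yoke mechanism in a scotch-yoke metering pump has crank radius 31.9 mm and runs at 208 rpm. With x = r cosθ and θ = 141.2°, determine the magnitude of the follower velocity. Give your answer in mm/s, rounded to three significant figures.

ω = 21.78 rad/s (from 208 rpm).
x = r cosθ ⇒ ẋ = −rω sinθ.
|v| = rω|sinθ| = 0.0319·21.78·|sin 141.2°| = 0.43539 m/s = 435.39 mm/s.

435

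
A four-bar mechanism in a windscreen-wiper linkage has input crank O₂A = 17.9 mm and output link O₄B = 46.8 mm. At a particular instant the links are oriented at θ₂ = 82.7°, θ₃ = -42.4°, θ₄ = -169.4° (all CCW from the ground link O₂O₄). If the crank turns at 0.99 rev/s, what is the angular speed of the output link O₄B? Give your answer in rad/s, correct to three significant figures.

2.44

ω₂ = 6.22 rad/s (from 0.99 rev/s).
Differentiating the loop-closure r₂e^{iθ₂}+r₃e^{iθ₃}=r₁+r₄e^{iθ₄} gives r₂ω₂e^{iθ₂}+r₃ω₃e^{iθ₃}=r₄ω₄e^{iθ₄}.
Eliminating the other unknown: ω₄ = r₂ω₂ sin(θ₂−θ₃) / [r₄ sin(θ₄−θ₃)].
Numerator sine = +0.81815; denominator sine = -0.79864.
Result = 0.0179·6.22·(+0.81815) / (0.0468·(-0.79864)) = -2.4373 rad/s; magnitude 2.4373 rad/s.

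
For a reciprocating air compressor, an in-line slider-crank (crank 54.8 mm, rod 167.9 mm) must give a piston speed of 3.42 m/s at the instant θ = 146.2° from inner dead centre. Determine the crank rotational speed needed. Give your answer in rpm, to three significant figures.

For an in-line slider-crank, |v_piston| = rω|sinθ|·[1 + r cosθ/√(L² − r² sin²θ)].
With r = 0.0548 m, L = 0.1679 m, θ = 146.2°: the bracketed kinematic factor |dx/dθ| = 0.022077 m.
ω = v/|dx/dθ| = 3.42/0.022077 = 154.91 rad/s.
N = 60ω/(2π) = 1479.3 rpm.

1480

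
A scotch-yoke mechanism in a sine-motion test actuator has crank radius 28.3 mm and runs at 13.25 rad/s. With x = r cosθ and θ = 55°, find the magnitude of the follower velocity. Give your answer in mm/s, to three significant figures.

307

ω = 13.25 rad/s
x = r cosθ ⇒ ẋ = −rω sinθ.
|v| = rω|sinθ| = 0.0283·13.25·|sin 55°| = 0.30716 m/s = 307.16 mm/s.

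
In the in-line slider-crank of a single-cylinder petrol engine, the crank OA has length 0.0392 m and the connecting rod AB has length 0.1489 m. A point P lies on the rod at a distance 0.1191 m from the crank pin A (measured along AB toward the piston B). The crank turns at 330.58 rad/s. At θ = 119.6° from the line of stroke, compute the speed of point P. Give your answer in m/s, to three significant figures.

ω = 330.6 rad/s.  Crank-pin speed |V_A| = rω = 12.959 m/s, perpendicular to OA.
Rod angle: sinφ = −(r/L) sinθ ⇒ φ = -13.233°; ω_rod = −rω cosθ/√(L²−r²sin²θ) = +44.16 rad/s.
V_P = V_A + ω_rod × AP, with AP = 0.1191 m along the rod.
Components: V_Px = −rω sinθ − a·ω_rod·sinφ = -10.064 m/s;  V_Py = rω cosθ + a·ω_rod·cosφ = -1.281 m/s.
|V_P| = √(V_Px² + V_Py²) = 10.145 m/s.

10.1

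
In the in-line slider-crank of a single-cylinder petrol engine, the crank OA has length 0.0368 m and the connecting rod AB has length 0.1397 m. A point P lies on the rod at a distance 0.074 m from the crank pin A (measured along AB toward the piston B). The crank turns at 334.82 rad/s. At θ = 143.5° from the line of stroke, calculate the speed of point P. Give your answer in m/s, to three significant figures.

ω = 334.8 rad/s.  Crank-pin speed |V_A| = rω = 12.321 m/s, perpendicular to OA.
Rod angle: sinφ = −(r/L) sinθ ⇒ φ = -9.015°; ω_rod = −rω cosθ/√(L²−r²sin²θ) = +71.786 rad/s.
V_P = V_A + ω_rod × AP, with AP = 0.074 m along the rod.
Components: V_Px = −rω sinθ − a·ω_rod·sinφ = -6.4967 m/s;  V_Py = rω cosθ + a·ω_rod·cosφ = -4.6581 m/s.
|V_P| = √(V_Px² + V_Py²) = 7.994 m/s.

7.99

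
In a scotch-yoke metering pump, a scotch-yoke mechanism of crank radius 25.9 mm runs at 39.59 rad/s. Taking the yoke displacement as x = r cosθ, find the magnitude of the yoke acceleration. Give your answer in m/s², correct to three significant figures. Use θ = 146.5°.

33.9

ω = 39.59 rad/s
x = r cosθ ⇒ ẍ = −rω² cosθ (ω constant).
|a| = rω²|cosθ| = 0.0259·(39.59)²·|cos 146.5°| = 33.851 m/s².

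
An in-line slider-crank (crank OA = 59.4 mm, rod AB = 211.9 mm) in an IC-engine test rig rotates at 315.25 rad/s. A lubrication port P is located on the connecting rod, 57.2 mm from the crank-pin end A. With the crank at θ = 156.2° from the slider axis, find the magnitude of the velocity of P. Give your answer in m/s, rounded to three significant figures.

14.3

ω = 315.2 rad/s.  Crank-pin speed |V_A| = rω = 18.726 m/s, perpendicular to OA.
Rod angle: sinφ = −(r/L) sinθ ⇒ φ = -6.495°; ω_rod = −rω cosθ/√(L²−r²sin²θ) = +81.378 rad/s.
V_P = V_A + ω_rod × AP, with AP = 0.0572 m along the rod.
Components: V_Px = −rω sinθ − a·ω_rod·sinφ = -7.0302 m/s;  V_Py = rω cosθ + a·ω_rod·cosφ = -12.508 m/s.
|V_P| = √(V_Px² + V_Py²) = 14.349 m/s.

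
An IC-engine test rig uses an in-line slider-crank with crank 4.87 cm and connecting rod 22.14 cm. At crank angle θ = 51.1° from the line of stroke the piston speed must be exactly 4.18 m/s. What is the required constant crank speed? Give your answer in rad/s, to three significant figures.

96.7

For an in-line slider-crank, |v_piston| = rω|sinθ|·[1 + r cosθ/√(L² − r² sin²θ)].
With r = 0.0487 m, L = 0.2214 m, θ = 51.1°: the bracketed kinematic factor |dx/dθ| = 0.043214 m.
ω = v/|dx/dθ| = 4.18/0.043214 = 96.728 rad/s.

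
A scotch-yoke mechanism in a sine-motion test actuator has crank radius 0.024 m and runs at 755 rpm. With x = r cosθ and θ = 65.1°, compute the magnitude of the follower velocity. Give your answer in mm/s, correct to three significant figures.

ω = 79.06 rad/s (from 755 rpm).
x = r cosθ ⇒ ẋ = −rω sinθ.
|v| = rω|sinθ| = 0.024·79.06·|sin 65.1°| = 1.7211 m/s = 1721.1 mm/s.

1720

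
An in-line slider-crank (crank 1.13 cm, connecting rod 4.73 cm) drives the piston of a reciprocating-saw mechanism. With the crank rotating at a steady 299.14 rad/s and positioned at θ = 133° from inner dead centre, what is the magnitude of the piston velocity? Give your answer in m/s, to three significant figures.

2.06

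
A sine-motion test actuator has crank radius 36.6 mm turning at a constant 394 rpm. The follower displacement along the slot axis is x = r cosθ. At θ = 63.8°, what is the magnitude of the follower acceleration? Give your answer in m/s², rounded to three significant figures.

27.5

ω = 41.26 rad/s (from 394 rpm).
x = r cosθ ⇒ ẍ = −rω² cosθ (ω constant).
|a| = rω²|cosθ| = 0.0366·(41.26)²·|cos 63.8°| = 27.509 m/s².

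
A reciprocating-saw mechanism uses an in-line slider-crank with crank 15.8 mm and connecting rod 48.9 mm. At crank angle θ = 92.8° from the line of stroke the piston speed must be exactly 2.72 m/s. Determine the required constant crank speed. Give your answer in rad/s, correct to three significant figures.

For an in-line slider-crank, |v_piston| = rω|sinθ|·[1 + r cosθ/√(L² − r² sin²θ)].
With r = 0.0158 m, L = 0.0489 m, θ = 92.8°: the bracketed kinematic factor |dx/dθ| = 0.015518 m.
ω = v/|dx/dθ| = 2.72/0.015518 = 175.28 rad/s.

175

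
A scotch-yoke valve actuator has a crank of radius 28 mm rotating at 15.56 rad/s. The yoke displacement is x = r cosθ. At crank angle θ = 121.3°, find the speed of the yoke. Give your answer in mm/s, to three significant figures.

ω = 15.56 rad/s
x = r cosθ ⇒ ẋ = −rω sinθ.
|v| = rω|sinθ| = 0.028·15.56·|sin 121.3°| = 0.37227 m/s = 372.27 mm/s.

372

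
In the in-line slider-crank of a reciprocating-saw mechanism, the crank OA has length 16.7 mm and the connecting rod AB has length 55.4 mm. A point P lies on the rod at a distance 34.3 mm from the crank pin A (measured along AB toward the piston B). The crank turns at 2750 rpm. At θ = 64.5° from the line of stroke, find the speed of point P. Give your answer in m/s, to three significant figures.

4.77

ω = 288 rad/s.  Crank-pin speed |V_A| = rω = 4.8093 m/s, perpendicular to OA.
Rod angle: sinφ = −(r/L) sinθ ⇒ φ = -15.788°; ω_rod = −rω cosθ/√(L²−r²sin²θ) = -38.838 rad/s.
V_P = V_A + ω_rod × AP, with AP = 0.0343 m along the rod.
Components: V_Px = −rω sinθ − a·ω_rod·sinφ = -4.7032 m/s;  V_Py = rω cosθ + a·ω_rod·cosφ = +0.78856 m/s.
|V_P| = √(V_Px² + V_Py²) = 4.7689 m/s.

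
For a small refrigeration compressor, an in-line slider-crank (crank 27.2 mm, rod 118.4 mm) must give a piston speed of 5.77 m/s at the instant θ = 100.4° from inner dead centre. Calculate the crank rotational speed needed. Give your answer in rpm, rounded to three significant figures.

2150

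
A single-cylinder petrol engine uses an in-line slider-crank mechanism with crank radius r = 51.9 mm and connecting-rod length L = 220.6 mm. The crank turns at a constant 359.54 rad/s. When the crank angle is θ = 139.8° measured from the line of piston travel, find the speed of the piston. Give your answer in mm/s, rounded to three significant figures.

9850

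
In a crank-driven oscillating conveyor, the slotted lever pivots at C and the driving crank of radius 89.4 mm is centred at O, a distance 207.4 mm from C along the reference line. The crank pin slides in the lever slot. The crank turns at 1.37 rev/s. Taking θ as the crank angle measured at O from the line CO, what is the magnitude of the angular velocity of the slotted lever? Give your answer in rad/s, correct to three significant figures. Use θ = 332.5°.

ω = 8.608 rad/s (from 1.37 rev/s).
Crank pin A relative to C: A = (d + r cosθ, r sinθ); lever angle φ = atan2(r sinθ, d + r cosθ).
Differentiating tanφ: φ̇ = rω(d cosθ + r)/(d² + r² + 2dr cosθ).
d² + r² + 2dr cosθ = |CA|² = 0.0839002 m²;  d cosθ + r = +0.27337 m.
|ω_lever| = |0.0894·8.608·+0.27337| / 0.0839002 = 2.5074 rad/s.

2.51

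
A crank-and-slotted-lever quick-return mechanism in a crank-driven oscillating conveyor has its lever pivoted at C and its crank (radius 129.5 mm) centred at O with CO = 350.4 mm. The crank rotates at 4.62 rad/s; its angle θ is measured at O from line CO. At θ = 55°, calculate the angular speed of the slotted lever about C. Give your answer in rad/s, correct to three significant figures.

1.03

ω = 4.62 rad/s
Crank pin A relative to C: A = (d + r cosθ, r sinθ); lever angle φ = atan2(r sinθ, d + r cosθ).
Differentiating tanφ: φ̇ = rω(d cosθ + r)/(d² + r² + 2dr cosθ).
d² + r² + 2dr cosθ = |CA|² = 0.191605 m²;  d cosθ + r = +0.33048 m.
|ω_lever| = |0.1295·4.62·+0.33048| / 0.191605 = 1.0319 rad/s.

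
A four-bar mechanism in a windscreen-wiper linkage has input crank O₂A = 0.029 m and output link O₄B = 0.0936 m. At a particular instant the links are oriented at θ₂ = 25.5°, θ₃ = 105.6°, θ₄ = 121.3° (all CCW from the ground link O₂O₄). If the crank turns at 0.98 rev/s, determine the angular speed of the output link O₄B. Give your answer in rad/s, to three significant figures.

6.95

ω₂ = 6.158 rad/s (from 0.98 rev/s).
Differentiating the loop-closure r₂e^{iθ₂}+r₃e^{iθ₃}=r₁+r₄e^{iθ₄} gives r₂ω₂e^{iθ₂}+r₃ω₃e^{iθ₃}=r₄ω₄e^{iθ₄}.
Eliminating the other unknown: ω₄ = r₂ω₂ sin(θ₂−θ₃) / [r₄ sin(θ₄−θ₃)].
Numerator sine = -0.98511; denominator sine = +0.27060.
Result = 0.029·6.158·(-0.98511) / (0.0936·(+0.27060)) = -6.9452 rad/s; magnitude 6.9452 rad/s.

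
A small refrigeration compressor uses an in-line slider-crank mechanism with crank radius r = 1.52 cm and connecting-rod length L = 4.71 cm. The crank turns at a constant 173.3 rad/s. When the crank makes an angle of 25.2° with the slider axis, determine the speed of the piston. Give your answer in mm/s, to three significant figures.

ω = 173.3 rad/s
For an in-line slider-crank, x = r cosθ + √(L² − r² sin²θ), so v = −rω sinθ·[1 + r cosθ/√(L² − r² sin²θ)].
With r = 0.0152 m, L = 0.0471 m, θ = 25.2°: √(L² − r² sin²θ) = 0.046653 m.
v = −0.0152·173.3·0.42578·[1 + 0.0152·0.90483/0.046653] = -1.4522 m/s.
|v| = 1.4522 m/s = 1452.2 mm/s.

1450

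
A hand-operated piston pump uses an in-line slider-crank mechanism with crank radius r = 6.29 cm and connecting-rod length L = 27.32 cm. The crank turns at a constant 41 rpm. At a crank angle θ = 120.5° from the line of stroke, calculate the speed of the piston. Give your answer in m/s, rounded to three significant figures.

0.205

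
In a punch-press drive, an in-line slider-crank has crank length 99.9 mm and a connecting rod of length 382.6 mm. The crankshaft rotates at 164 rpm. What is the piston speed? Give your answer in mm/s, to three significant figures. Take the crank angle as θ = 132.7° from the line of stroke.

1030

ω = 2π·164/60 = 17.17 rad/s
For an in-line slider-crank, x = r cosθ + √(L² − r² sin²θ), so v = −rω sinθ·[1 + r cosθ/√(L² − r² sin²θ)].
With r = 0.0999 m, L = 0.3826 m, θ = 132.7°: √(L² − r² sin²θ) = 0.37549 m.
v = −0.0999·17.17·0.73491·[1 + 0.0999·-0.67816/0.37549] = -1.0334 m/s.
|v| = 1.0334 m/s = 1033.4 mm/s.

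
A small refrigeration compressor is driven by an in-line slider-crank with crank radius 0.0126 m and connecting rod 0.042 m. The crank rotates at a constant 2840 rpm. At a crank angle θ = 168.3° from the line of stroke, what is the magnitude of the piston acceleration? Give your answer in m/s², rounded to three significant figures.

783

ω = 2π·2840/60 = 297.4 rad/s
x(θ) = r cosθ + √(L² − r² sin²θ); with ω constant, a = ω²·d²x/dθ².
d²x/dθ² = −r cosθ − r²(cos2θ)/√u − r⁴ sin²2θ/(4u^{3/2}),  u = L² − r² sin²θ = 0.00175747 m².
Substituting r = 0.0126 m, L = 0.042 m, θ = 168.3°: d²x/dθ² = +0.0088492 m.
a = ω²·d²x/dθ² = (297.4)²·(+0.0088492) = +782.7 m/s²;  |a| = 782.7 m/s².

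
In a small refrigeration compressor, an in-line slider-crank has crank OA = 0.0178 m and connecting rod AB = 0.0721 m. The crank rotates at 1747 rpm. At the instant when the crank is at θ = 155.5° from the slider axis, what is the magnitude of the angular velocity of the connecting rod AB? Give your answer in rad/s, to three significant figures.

ω = 182.9 rad/s (converted from 1747 rpm).
The rod makes angle φ with the slider axis where L sinφ = r sinθ; differentiating, L cosφ·φ̇ = r ω cosθ.
L cosφ = √(L² − r² sin²θ) = 0.071721 m.
|ω_rod| = r ω |cosθ| / √(L² − r² sin²θ) = 0.0178·182.9·0.90996/0.071721 = 41.316 rad/s.

41.3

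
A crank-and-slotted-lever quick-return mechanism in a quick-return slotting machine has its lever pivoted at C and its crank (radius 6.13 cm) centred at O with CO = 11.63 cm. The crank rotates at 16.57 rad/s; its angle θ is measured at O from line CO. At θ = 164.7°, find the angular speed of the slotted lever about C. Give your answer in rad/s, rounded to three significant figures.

14.6

ω = 16.57 rad/s
Crank pin A relative to C: A = (d + r cosθ, r sinθ); lever angle φ = atan2(r sinθ, d + r cosθ).
Differentiating tanφ: φ̇ = rω(d cosθ + r)/(d² + r² + 2dr cosθ).
d² + r² + 2dr cosθ = |CA|² = 0.00353035 m²;  d cosθ + r = -0.050878 m.
|ω_lever| = |0.0613·16.57·-0.050878| / 0.00353035 = 14.638 rad/s.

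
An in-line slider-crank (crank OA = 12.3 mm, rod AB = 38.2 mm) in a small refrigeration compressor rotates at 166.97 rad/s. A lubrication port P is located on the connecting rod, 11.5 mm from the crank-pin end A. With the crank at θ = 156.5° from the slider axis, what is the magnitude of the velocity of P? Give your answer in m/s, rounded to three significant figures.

ω = 167 rad/s.  Crank-pin speed |V_A| = rω = 2.0537 m/s, perpendicular to OA.
Rod angle: sinφ = −(r/L) sinθ ⇒ φ = -7.377°; ω_rod = −rω cosθ/√(L²−r²sin²θ) = +49.715 rad/s.
V_P = V_A + ω_rod × AP, with AP = 0.0115 m along the rod.
Components: V_Px = −rω sinθ − a·ω_rod·sinφ = -0.74552 m/s;  V_Py = rω cosθ + a·ω_rod·cosφ = -1.3164 m/s.
|V_P| = √(V_Px² + V_Py²) = 1.5129 m/s.

1.51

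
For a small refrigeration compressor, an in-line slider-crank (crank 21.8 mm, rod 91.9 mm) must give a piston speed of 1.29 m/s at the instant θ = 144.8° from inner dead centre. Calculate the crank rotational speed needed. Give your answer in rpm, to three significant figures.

1220

For an in-line slider-crank, |v_piston| = rω|sinθ|·[1 + r cosθ/√(L² − r² sin²θ)].
With r = 0.0218 m, L = 0.0919 m, θ = 144.8°: the bracketed kinematic factor |dx/dθ| = 0.010107 m.
ω = v/|dx/dθ| = 1.29/0.010107 = 127.63 rad/s.
N = 60ω/(2π) = 1218.8 rpm.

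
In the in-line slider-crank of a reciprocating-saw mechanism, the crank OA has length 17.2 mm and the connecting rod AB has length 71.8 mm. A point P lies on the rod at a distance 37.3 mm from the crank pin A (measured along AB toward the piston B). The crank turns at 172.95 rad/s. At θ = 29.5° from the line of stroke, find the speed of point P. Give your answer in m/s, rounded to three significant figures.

ω = 172.9 rad/s.  Crank-pin speed |V_A| = rω = 2.9747 m/s, perpendicular to OA.
Rod angle: sinφ = −(r/L) sinθ ⇒ φ = -6.775°; ω_rod = −rω cosθ/√(L²−r²sin²θ) = -36.313 rad/s.
V_P = V_A + ω_rod × AP, with AP = 0.0373 m along the rod.
Components: V_Px = −rω sinθ − a·ω_rod·sinφ = -1.6246 m/s;  V_Py = rω cosθ + a·ω_rod·cosφ = +1.2441 m/s.
|V_P| = √(V_Px² + V_Py²) = 2.0462 m/s.

2.05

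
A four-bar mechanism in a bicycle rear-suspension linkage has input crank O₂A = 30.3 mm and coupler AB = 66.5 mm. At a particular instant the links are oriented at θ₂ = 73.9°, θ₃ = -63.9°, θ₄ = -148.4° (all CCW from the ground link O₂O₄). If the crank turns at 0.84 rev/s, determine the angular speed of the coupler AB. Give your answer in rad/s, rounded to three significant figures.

ω₂ = 5.278 rad/s (from 0.84 rev/s).
Differentiating the loop-closure r₂e^{iθ₂}+r₃e^{iθ₃}=r₁+r₄e^{iθ₄} gives r₂ω₂e^{iθ₂}+r₃ω₃e^{iθ₃}=r₄ω₄e^{iθ₄}.
Eliminating the other unknown: ω₃ = r₂ω₂ sin(θ₄−θ₂) / [r₃ sin(θ₃−θ₄)].
Numerator sine = +0.67301; denominator sine = +0.99540.
Result = 0.0303·5.278·(+0.67301) / (0.0665·(+0.99540)) = +1.626 rad/s; magnitude 1.626 rad/s.

1.63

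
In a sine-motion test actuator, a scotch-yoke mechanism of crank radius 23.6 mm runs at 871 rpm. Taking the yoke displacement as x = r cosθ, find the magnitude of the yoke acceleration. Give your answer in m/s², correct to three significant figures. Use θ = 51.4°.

ω = 91.21 rad/s (from 871 rpm).
x = r cosθ ⇒ ẍ = −rω² cosθ (ω constant).
|a| = rω²|cosθ| = 0.0236·(91.21)²·|cos 51.4°| = 122.49 m/s².

122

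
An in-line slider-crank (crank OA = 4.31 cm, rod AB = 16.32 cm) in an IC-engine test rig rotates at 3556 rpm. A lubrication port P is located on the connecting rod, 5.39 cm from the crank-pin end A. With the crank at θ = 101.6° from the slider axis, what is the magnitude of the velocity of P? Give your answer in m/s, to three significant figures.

15.6

ω = 372.4 rad/s.  Crank-pin speed |V_A| = rω = 16.05 m/s, perpendicular to OA.
Rod angle: sinφ = −(r/L) sinθ ⇒ φ = -14.993°; ω_rod = −rω cosθ/√(L²−r²sin²θ) = +20.472 rad/s.
V_P = V_A + ω_rod × AP, with AP = 0.0539 m along the rod.
Components: V_Px = −rω sinθ − a·ω_rod·sinφ = -15.436 m/s;  V_Py = rω cosθ + a·ω_rod·cosφ = -2.1614 m/s.
|V_P| = √(V_Px² + V_Py²) = 15.587 m/s.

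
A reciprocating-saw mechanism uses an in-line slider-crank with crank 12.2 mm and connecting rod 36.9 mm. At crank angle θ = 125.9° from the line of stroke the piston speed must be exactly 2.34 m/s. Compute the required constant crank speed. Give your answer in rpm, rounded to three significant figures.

For an in-line slider-crank, |v_piston| = rω|sinθ|·[1 + r cosθ/√(L² − r² sin²θ)].
With r = 0.0122 m, L = 0.0369 m, θ = 125.9°: the bracketed kinematic factor |dx/dθ| = 0.007894 m.
ω = v/|dx/dθ| = 2.34/0.007894 = 296.43 rad/s.
N = 60ω/(2π) = 2830.7 rpm.

2830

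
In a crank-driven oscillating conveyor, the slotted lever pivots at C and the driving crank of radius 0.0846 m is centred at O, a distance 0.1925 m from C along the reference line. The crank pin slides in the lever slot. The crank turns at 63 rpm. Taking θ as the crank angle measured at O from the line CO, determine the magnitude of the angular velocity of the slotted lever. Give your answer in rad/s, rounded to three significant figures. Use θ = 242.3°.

0.0937

ω = 6.597 rad/s (from 63 rpm).
Crank pin A relative to C: A = (d + r cosθ, r sinθ); lever angle φ = atan2(r sinθ, d + r cosθ).
Differentiating tanφ: φ̇ = rω(d cosθ + r)/(d² + r² + 2dr cosθ).
d² + r² + 2dr cosθ = |CA|² = 0.029073 m²;  d cosθ + r = -0.0048821 m.
|ω_lever| = |0.0846·6.597·-0.0048821| / 0.029073 = 0.093725 rad/s.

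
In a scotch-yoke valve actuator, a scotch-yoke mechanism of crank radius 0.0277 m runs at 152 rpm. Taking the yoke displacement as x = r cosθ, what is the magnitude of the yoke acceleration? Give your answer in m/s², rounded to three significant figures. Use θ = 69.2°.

ω = 15.92 rad/s (from 152 rpm).
x = r cosθ ⇒ ẍ = −rω² cosθ (ω constant).
|a| = rω²|cosθ| = 0.0277·(15.92)²·|cos 69.2°| = 2.4922 m/s².

2.49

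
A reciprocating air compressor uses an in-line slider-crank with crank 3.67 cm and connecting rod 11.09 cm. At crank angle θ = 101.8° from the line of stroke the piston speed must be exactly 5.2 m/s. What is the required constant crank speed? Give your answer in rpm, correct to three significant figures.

For an in-line slider-crank, |v_piston| = rω|sinθ|·[1 + r cosθ/√(L² − r² sin²θ)].
With r = 0.0367 m, L = 0.1109 m, θ = 101.8°: the bracketed kinematic factor |dx/dθ| = 0.033355 m.
ω = v/|dx/dθ| = 5.2/0.033355 = 155.9 rad/s.
N = 60ω/(2π) = 1488.7 rpm.

1490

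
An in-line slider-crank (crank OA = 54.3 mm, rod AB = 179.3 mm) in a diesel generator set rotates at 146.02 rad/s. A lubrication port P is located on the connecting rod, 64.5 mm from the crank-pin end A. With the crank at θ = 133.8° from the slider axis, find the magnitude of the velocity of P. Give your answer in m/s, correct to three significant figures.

6.34

ω = 146 rad/s.  Crank-pin speed |V_A| = rω = 7.9289 m/s, perpendicular to OA.
Rod angle: sinφ = −(r/L) sinθ ⇒ φ = -12.626°; ω_rod = −rω cosθ/√(L²−r²sin²θ) = +31.366 rad/s.
V_P = V_A + ω_rod × AP, with AP = 0.0645 m along the rod.
Components: V_Px = −rω sinθ − a·ω_rod·sinφ = -5.2805 m/s;  V_Py = rω cosθ + a·ω_rod·cosφ = -3.5137 m/s.
|V_P| = √(V_Px² + V_Py²) = 6.3428 m/s.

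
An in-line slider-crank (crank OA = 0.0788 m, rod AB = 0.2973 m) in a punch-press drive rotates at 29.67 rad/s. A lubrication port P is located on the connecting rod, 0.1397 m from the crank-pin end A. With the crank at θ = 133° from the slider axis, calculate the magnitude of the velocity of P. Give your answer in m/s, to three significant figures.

ω = 29.67 rad/s.  Crank-pin speed |V_A| = rω = 2.338 m/s, perpendicular to OA.
Rod angle: sinφ = −(r/L) sinθ ⇒ φ = -11.177°; ω_rod = −rω cosθ/√(L²−r²sin²θ) = +5.467 rad/s.
V_P = V_A + ω_rod × AP, with AP = 0.1397 m along the rod.
Components: V_Px = −rω sinθ − a·ω_rod·sinφ = -1.5619 m/s;  V_Py = rω cosθ + a·ω_rod·cosφ = -0.84526 m/s.
|V_P| = √(V_Px² + V_Py²) = 1.7759 m/s.

1.78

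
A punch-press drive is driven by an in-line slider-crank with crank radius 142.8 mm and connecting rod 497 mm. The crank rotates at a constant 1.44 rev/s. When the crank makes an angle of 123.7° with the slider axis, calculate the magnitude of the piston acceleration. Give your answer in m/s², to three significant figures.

ω = 2π·1.44 = 9.048 rad/s
x(θ) = r cosθ + √(L² − r² sin²θ); with ω constant, a = ω²·d²x/dθ².
d²x/dθ² = −r cosθ − r²(cos2θ)/√u − r⁴ sin²2θ/(4u^{3/2}),  u = L² − r² sin²θ = 0.232895 m².
Substituting r = 0.1428 m, L = 0.497 m, θ = 123.7°: d²x/dθ² = +0.094682 m.
a = ω²·d²x/dθ² = (9.048)²·(+0.094682) = +7.7509 m/s²;  |a| = 7.7509 m/s².

7.75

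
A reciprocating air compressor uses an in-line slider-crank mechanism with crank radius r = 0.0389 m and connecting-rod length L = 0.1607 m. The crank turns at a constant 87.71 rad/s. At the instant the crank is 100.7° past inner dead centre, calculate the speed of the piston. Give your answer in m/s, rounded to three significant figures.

3.20

ω = 87.71 rad/s
For an in-line slider-crank, x = r cosθ + √(L² − r² sin²θ), so v = −rω sinθ·[1 + r cosθ/√(L² − r² sin²θ)].
With r = 0.0389 m, L = 0.1607 m, θ = 100.7°: √(L² − r² sin²θ) = 0.15609 m.
v = −0.0389·87.71·0.98261·[1 + 0.0389·-0.18567/0.15609] = -3.1975 m/s.
|v| = 3.1975 m/s.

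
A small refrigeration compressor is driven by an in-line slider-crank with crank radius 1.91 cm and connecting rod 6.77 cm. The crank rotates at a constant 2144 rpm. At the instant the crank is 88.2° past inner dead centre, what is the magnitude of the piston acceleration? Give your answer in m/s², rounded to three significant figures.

252

ω = 2π·2144/60 = 224.5 rad/s
x(θ) = r cosθ + √(L² − r² sin²θ); with ω constant, a = ω²·d²x/dθ².
d²x/dθ² = −r cosθ − r²(cos2θ)/√u − r⁴ sin²2θ/(4u^{3/2}),  u = L² − r² sin²θ = 0.00421884 m².
Substituting r = 0.0191 m, L = 0.0677 m, θ = 88.2°: d²x/dθ² = +0.0050051 m.
a = ω²·d²x/dθ² = (224.5)²·(+0.0050051) = +252.3 m/s²;  |a| = 252.3 m/s².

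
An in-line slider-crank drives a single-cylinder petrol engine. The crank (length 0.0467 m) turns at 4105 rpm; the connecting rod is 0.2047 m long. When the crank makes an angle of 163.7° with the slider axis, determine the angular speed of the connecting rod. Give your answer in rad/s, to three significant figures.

ω = 429.9 rad/s (converted from 4105 rpm).
The rod makes angle φ with the slider axis where L sinφ = r sinθ; differentiating, L cosφ·φ̇ = r ω cosθ.
L cosφ = √(L² − r² sin²θ) = 0.20428 m.
|ω_rod| = r ω |cosθ| / √(L² − r² sin²θ) = 0.0467·429.9·0.95981/0.20428 = 94.323 rad/s.

94.3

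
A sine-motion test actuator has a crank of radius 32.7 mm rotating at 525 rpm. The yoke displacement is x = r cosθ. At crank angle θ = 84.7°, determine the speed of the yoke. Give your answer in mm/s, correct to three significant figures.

ω = 54.98 rad/s (from 525 rpm).
x = r cosθ ⇒ ẋ = −rω sinθ.
|v| = rω|sinθ| = 0.0327·54.98·|sin 84.7°| = 1.7901 m/s = 1790.1 mm/s.

1790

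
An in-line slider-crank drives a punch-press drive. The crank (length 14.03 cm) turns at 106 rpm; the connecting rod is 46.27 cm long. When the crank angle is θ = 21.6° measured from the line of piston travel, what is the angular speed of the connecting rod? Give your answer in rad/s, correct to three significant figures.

ω = 11.1 rad/s (converted from 106 rpm).
The rod makes angle φ with the slider axis where L sinφ = r sinθ; differentiating, L cosφ·φ̇ = r ω cosθ.
L cosφ = √(L² − r² sin²θ) = 0.45981 m.
|ω_rod| = r ω |cosθ| / √(L² − r² sin²θ) = 0.1403·11.1·0.92978/0.45981 = 3.1492 rad/s.

3.15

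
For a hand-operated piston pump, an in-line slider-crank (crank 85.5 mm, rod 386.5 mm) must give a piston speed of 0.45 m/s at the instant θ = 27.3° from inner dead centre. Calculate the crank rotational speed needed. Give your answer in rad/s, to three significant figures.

9.58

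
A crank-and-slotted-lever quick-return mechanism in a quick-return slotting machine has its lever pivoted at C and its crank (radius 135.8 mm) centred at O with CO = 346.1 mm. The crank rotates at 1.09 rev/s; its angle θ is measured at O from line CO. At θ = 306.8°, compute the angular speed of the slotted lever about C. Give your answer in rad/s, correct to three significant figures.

1.64

ω = 6.849 rad/s (from 1.09 rev/s).
Crank pin A relative to C: A = (d + r cosθ, r sinθ); lever angle φ = atan2(r sinθ, d + r cosθ).
Differentiating tanφ: φ̇ = rω(d cosθ + r)/(d² + r² + 2dr cosθ).
d² + r² + 2dr cosθ = |CA|² = 0.194536 m²;  d cosθ + r = +0.34312 m.
|ω_lever| = |0.1358·6.849·+0.34312| / 0.194536 = 1.6404 rad/s.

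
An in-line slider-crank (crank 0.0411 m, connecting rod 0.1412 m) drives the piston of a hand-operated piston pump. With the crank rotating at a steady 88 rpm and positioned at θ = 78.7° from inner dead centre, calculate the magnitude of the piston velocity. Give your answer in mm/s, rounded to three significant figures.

394

ω = 2π·88/60 = 9.215 rad/s
For an in-line slider-crank, x = r cosθ + √(L² − r² sin²θ), so v = −rω sinθ·[1 + r cosθ/√(L² − r² sin²θ)].
With r = 0.0411 m, L = 0.1412 m, θ = 78.7°: √(L² − r² sin²θ) = 0.13533 m.
v = −0.0411·9.215·0.98061·[1 + 0.0411·0.19595/0.13533] = -0.39351 m/s.
|v| = 0.39351 m/s = 393.51 mm/s.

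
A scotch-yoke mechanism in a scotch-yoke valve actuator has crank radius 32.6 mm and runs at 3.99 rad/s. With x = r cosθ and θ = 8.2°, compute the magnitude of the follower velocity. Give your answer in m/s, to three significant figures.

ω = 3.99 rad/s
x = r cosθ ⇒ ẋ = −rω sinθ.
|v| = rω|sinθ| = 0.0326·3.99·|sin 8.2°| = 0.018552 m/s.

0.0186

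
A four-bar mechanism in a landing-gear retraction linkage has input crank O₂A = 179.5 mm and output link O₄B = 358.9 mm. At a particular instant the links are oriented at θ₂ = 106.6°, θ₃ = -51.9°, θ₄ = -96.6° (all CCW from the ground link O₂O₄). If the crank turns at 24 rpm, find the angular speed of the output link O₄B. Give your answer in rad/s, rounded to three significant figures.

ω₂ = 2.513 rad/s (from 24 rpm).
Differentiating the loop-closure r₂e^{iθ₂}+r₃e^{iθ₃}=r₁+r₄e^{iθ₄} gives r₂ω₂e^{iθ₂}+r₃ω₃e^{iθ₃}=r₄ω₄e^{iθ₄}.
Eliminating the other unknown: ω₄ = r₂ω₂ sin(θ₂−θ₃) / [r₄ sin(θ₄−θ₃)].
Numerator sine = +0.36650; denominator sine = -0.70339.
Result = 0.1795·2.513·(+0.36650) / (0.3589·(-0.70339)) = -0.65495 rad/s; magnitude 0.65495 rad/s.

0.655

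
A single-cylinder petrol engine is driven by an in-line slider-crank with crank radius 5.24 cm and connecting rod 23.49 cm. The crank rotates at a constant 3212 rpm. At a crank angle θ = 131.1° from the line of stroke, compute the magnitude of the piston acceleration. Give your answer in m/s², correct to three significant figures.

4060

ω = 2π·3212/60 = 336.4 rad/s
x(θ) = r cosθ + √(L² − r² sin²θ); with ω constant, a = ω²·d²x/dθ².
d²x/dθ² = −r cosθ − r²(cos2θ)/√u − r⁴ sin²2θ/(4u^{3/2}),  u = L² − r² sin²θ = 0.0536188 m².
Substituting r = 0.0524 m, L = 0.2349 m, θ = 131.1°: d²x/dθ² = +0.035907 m.
a = ω²·d²x/dθ² = (336.4)²·(+0.035907) = +4062.4 m/s²;  |a| = 4062.4 m/s².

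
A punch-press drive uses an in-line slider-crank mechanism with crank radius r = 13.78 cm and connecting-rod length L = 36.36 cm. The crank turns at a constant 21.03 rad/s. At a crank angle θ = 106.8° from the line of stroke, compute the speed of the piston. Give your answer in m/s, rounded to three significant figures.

ω = 21.03 rad/s
For an in-line slider-crank, x = r cosθ + √(L² − r² sin²θ), so v = −rω sinθ·[1 + r cosθ/√(L² − r² sin²θ)].
With r = 0.1378 m, L = 0.3636 m, θ = 106.8°: √(L² − r² sin²θ) = 0.33883 m.
v = −0.1378·21.03·0.95732·[1 + 0.1378·-0.28903/0.33883] = -2.4481 m/s.
|v| = 2.4481 m/s.

2.45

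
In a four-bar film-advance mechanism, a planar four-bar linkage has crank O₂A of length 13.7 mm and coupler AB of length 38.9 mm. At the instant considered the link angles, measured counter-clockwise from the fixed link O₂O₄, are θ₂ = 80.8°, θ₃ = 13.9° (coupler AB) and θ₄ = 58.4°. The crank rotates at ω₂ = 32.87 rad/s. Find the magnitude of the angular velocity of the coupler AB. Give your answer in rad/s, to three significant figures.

6.29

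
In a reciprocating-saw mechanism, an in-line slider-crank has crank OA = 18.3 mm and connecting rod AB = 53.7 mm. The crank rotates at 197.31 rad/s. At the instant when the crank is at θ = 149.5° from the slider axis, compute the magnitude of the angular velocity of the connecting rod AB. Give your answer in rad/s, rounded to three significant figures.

58.8

ω = 197.3 rad/s
The rod makes angle φ with the slider axis where L sinφ = r sinθ; differentiating, L cosφ·φ̇ = r ω cosθ.
L cosφ = √(L² − r² sin²θ) = 0.052891 m.
|ω_rod| = r ω |cosθ| / √(L² − r² sin²θ) = 0.0183·197.3·0.86163/0.052891 = 58.822 rad/s.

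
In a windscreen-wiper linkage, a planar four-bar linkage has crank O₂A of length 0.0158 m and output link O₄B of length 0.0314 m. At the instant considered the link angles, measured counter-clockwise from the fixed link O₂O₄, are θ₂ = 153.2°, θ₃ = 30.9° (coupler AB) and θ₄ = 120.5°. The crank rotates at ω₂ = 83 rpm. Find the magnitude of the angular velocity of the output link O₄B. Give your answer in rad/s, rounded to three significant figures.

ω₂ = 8.692 rad/s (from 83 rpm).
Differentiating the loop-closure r₂e^{iθ₂}+r₃e^{iθ₃}=r₁+r₄e^{iθ₄} gives r₂ω₂e^{iθ₂}+r₃ω₃e^{iθ₃}=r₄ω₄e^{iθ₄}.
Eliminating the other unknown: ω₄ = r₂ω₂ sin(θ₂−θ₃) / [r₄ sin(θ₄−θ₃)].
Numerator sine = +0.84526; denominator sine = +0.99998.
Result = 0.0158·8.692·(+0.84526) / (0.0314·(+0.99998)) = +3.6969 rad/s; magnitude 3.6969 rad/s.

3.70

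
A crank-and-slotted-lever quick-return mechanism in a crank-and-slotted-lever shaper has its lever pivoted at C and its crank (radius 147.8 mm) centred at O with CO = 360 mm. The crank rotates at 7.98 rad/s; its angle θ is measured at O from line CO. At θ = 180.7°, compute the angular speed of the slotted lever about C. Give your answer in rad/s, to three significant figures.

ω = 7.98 rad/s
Crank pin A relative to C: A = (d + r cosθ, r sinθ); lever angle φ = atan2(r sinθ, d + r cosθ).
Differentiating tanφ: φ̇ = rω(d cosθ + r)/(d² + r² + 2dr cosθ).
d² + r² + 2dr cosθ = |CA|² = 0.0450368 m²;  d cosθ + r = -0.21217 m.
|ω_lever| = |0.1478·7.98·-0.21217| / 0.0450368 = 5.5565 rad/s.

5.56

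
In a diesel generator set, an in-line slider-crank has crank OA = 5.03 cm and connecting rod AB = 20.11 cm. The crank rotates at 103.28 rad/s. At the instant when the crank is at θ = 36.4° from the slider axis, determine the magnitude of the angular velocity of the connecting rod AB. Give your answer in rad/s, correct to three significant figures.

21.0

ω = 103.3 rad/s
The rod makes angle φ with the slider axis where L sinφ = r sinθ; differentiating, L cosφ·φ̇ = r ω cosθ.
L cosφ = √(L² − r² sin²θ) = 0.19887 m.
|ω_rod| = r ω |cosθ| / √(L² − r² sin²θ) = 0.0503·103.3·0.80489/0.19887 = 21.026 rad/s.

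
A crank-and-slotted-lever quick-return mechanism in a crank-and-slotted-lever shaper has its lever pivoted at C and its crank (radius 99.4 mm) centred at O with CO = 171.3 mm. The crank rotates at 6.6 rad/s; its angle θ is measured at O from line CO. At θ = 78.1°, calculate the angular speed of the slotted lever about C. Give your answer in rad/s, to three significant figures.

1.91

ω = 6.6 rad/s
Crank pin A relative to C: A = (d + r cosθ, r sinθ); lever angle φ = atan2(r sinθ, d + r cosθ).
Differentiating tanφ: φ̇ = rω(d cosθ + r)/(d² + r² + 2dr cosθ).
d² + r² + 2dr cosθ = |CA|² = 0.0462462 m²;  d cosθ + r = +0.13472 m.
|ω_lever| = |0.0994·6.6·+0.13472| / 0.0462462 = 1.9112 rad/s.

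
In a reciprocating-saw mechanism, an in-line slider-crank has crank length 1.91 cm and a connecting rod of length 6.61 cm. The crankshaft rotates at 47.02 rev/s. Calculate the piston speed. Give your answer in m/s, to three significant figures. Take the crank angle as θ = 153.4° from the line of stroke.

1.87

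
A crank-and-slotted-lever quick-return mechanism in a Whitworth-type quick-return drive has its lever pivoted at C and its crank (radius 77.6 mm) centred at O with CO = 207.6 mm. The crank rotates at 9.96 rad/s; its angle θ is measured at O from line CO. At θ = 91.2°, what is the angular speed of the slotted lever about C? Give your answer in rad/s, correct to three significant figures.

ω = 9.96 rad/s
Crank pin A relative to C: A = (d + r cosθ, r sinθ); lever angle φ = atan2(r sinθ, d + r cosθ).
Differentiating tanφ: φ̇ = rω(d cosθ + r)/(d² + r² + 2dr cosθ).
d² + r² + 2dr cosθ = |CA|² = 0.0484448 m²;  d cosθ + r = +0.073252 m.
|ω_lever| = |0.0776·9.96·+0.073252| / 0.0484448 = 1.1687 rad/s.

1.17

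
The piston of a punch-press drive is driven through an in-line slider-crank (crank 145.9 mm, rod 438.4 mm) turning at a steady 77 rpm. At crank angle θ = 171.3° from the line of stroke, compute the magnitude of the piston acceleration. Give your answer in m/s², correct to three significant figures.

ω = 2π·77/60 = 8.063 rad/s
x(θ) = r cosθ + √(L² − r² sin²θ); with ω constant, a = ω²·d²x/dθ².
d²x/dθ² = −r cosθ − r²(cos2θ)/√u − r⁴ sin²2θ/(4u^{3/2}),  u = L² − r² sin²θ = 0.191708 m².
Substituting r = 0.1459 m, L = 0.4384 m, θ = 171.3°: d²x/dθ² = +0.097708 m.
a = ω²·d²x/dθ² = (8.063)²·(+0.097708) = +6.3529 m/s²;  |a| = 6.3529 m/s².

6.35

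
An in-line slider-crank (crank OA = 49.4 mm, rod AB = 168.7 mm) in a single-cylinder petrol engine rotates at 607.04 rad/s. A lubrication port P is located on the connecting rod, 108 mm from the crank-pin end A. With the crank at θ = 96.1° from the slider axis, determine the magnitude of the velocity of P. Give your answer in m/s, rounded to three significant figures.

29.2

ω = 607 rad/s.  Crank-pin speed |V_A| = rω = 29.988 m/s, perpendicular to OA.
Rod angle: sinφ = −(r/L) sinθ ⇒ φ = -16.928°; ω_rod = −rω cosθ/√(L²−r²sin²θ) = +19.745 rad/s.
V_P = V_A + ω_rod × AP, with AP = 0.108 m along the rod.
Components: V_Px = −rω sinθ − a·ω_rod·sinφ = -29.197 m/s;  V_Py = rω cosθ + a·ω_rod·cosφ = -1.1466 m/s.
|V_P| = √(V_Px² + V_Py²) = 29.22 m/s.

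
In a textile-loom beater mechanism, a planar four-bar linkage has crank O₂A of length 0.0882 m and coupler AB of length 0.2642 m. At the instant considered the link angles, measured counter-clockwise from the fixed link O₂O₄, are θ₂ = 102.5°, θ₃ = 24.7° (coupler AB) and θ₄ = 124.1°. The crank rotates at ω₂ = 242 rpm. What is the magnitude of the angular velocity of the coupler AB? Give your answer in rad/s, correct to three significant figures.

ω₂ = 25.34 rad/s (from 242 rpm).
Differentiating the loop-closure r₂e^{iθ₂}+r₃e^{iθ₃}=r₁+r₄e^{iθ₄} gives r₂ω₂e^{iθ₂}+r₃ω₃e^{iθ₃}=r₄ω₄e^{iθ₄}.
Eliminating the other unknown: ω₃ = r₂ω₂ sin(θ₄−θ₂) / [r₃ sin(θ₃−θ₄)].
Numerator sine = +0.36812; denominator sine = -0.98657.
Result = 0.0882·25.34·(+0.36812) / (0.2642·(-0.98657)) = -3.1568 rad/s; magnitude 3.1568 rad/s.

3.16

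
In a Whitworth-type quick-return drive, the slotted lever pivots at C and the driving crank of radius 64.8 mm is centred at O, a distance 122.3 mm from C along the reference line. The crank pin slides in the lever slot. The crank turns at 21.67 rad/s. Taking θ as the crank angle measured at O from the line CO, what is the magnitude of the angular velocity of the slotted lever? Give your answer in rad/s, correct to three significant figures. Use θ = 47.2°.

6.94

ω = 21.67 rad/s
Crank pin A relative to C: A = (d + r cosθ, r sinθ); lever angle φ = atan2(r sinθ, d + r cosθ).
Differentiating tanφ: φ̇ = rω(d cosθ + r)/(d² + r² + 2dr cosθ).
d² + r² + 2dr cosθ = |CA|² = 0.0299255 m²;  d cosθ + r = +0.1479 m.
|ω_lever| = |0.0648·21.67·+0.1479| / 0.0299255 = 6.9398 rad/s.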